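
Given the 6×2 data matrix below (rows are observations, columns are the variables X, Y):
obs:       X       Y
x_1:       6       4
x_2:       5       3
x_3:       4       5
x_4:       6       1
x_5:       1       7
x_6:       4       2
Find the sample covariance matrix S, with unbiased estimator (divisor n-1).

Step 1 — column means:
  mean(X) = (6 + 5 + 4 + 6 + 1 + 4) / 6 = 26/6 = 4.3333
  mean(Y) = (4 + 3 + 5 + 1 + 7 + 2) / 6 = 22/6 = 3.6667

Step 2 — sample covariance S[i,j] = (1/(n-1)) · Σ_k (x_{k,i} - mean_i) · (x_{k,j} - mean_j), with n-1 = 5.
  S[X,X] = ((1.6667)·(1.6667) + (0.6667)·(0.6667) + (-0.3333)·(-0.3333) + (1.6667)·(1.6667) + (-3.3333)·(-3.3333) + (-0.3333)·(-0.3333)) / 5 = 17.3333/5 = 3.4667
  S[X,Y] = ((1.6667)·(0.3333) + (0.6667)·(-0.6667) + (-0.3333)·(1.3333) + (1.6667)·(-2.6667) + (-3.3333)·(3.3333) + (-0.3333)·(-1.6667)) / 5 = -15.3333/5 = -3.0667
  S[Y,Y] = ((0.3333)·(0.3333) + (-0.6667)·(-0.6667) + (1.3333)·(1.3333) + (-2.6667)·(-2.6667) + (3.3333)·(3.3333) + (-1.6667)·(-1.6667)) / 5 = 23.3333/5 = 4.6667

S is symmetric (S[j,i] = S[i,j]). Assembling:

S = [[3.4667, -3.0667],
 [-3.0667, 4.6667]]


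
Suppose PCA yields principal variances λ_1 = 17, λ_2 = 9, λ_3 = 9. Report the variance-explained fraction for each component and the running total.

Step 1 — total variance = trace(Sigma) = Σ λ_i = 17 + 9 + 9 = 35.

Step 2 — fraction explained by component i = λ_i / Σ λ:
  PC1: 17/35 = 0.4857
  PC2: 9/35 = 0.2571
  PC3: 9/35 = 0.2571

Step 3 — cumulative fraction after k components = (λ_1 + ... + λ_k) / Σ λ:
  k = 1: 17/35 = 0.4857
  k = 2: (17 + 9)/35 = 26/35 = 0.7429
  k = 3: (17 + 9 + 9)/35 = 35/35 = 1

Summary (fraction, with percent):

explained: PC1 0.4857 (48.57%), PC2 0.2571 (25.71%), PC3 0.2571 (25.71%);  cumulative: 0.4857, 0.7429, 1


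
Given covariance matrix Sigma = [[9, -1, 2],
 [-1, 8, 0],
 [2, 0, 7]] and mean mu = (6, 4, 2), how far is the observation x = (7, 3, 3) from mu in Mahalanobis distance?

Step 1 — centre the observation: (x - mu) = (1, -1, 1).

Step 2 — invert Sigma (cofactor / det for 3×3, or solve directly):
  Sigma^{-1} = [[0.1204, 0.0151, -0.0344],
 [0.0151, 0.1269, -0.0043],
 [-0.0344, -0.0043, 0.1527]].

Step 3 — form the quadratic (x - mu)^T · Sigma^{-1} · (x - mu):
  Sigma^{-1} · (x - mu) = (0.071, -0.1161, 0.1226).
  (x - mu)^T · [Sigma^{-1} · (x - mu)] = (1)·(0.071) + (-1)·(-0.1161) + (1)·(0.1226) = 0.3097.

Step 4 — take square root: d = √(0.3097) ≈ 0.5565.

d(x, mu) = √(0.3097) ≈ 0.5565


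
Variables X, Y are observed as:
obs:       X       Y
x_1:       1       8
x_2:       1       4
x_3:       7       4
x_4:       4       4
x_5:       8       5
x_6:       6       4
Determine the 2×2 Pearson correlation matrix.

Step 1 — column means:
  mean(X) = (1 + 1 + 7 + 4 + 8 + 6) / 6 = 27/6 = 4.5
  mean(Y) = (8 + 4 + 4 + 4 + 5 + 4) / 6 = 29/6 = 4.8333

Step 2 — sample variances and covariances s[i,j] = (1/(n-1)) · Σ_k (x_{k,i} - mean_i) · (x_{k,j} - mean_j), with n-1 = 5:
  s[X,X] = ((-3.5)·(-3.5) + (-3.5)·(-3.5) + (2.5)·(2.5) + (-0.5)·(-0.5) + (3.5)·(3.5) + (1.5)·(1.5)) / 5 = 45.5/5 = 9.1
  s[X,Y] = ((-3.5)·(3.1667) + (-3.5)·(-0.8333) + (2.5)·(-0.8333) + (-0.5)·(-0.8333) + (3.5)·(0.1667) + (1.5)·(-0.8333)) / 5 = -10.5/5 = -2.1
  s[Y,Y] = ((3.1667)·(3.1667) + (-0.8333)·(-0.8333) + (-0.8333)·(-0.8333) + (-0.8333)·(-0.8333) + (0.1667)·(0.1667) + (-0.8333)·(-0.8333)) / 5 = 12.8333/5 = 2.5667
  Sample standard deviations s_i = √(s[i,i]):
  s(X) = √(9.1) = 3.0166
  s(Y) = √(2.5667) = 1.6021

Step 3 — r_{ij} = s_{ij} / (s_i · s_j):
  r[X,X] = 1 (diagonal).
  r[X,Y] = -2.1 / (3.0166 · 1.6021) = -2.1 / 4.8329 = -0.4345
  r[Y,Y] = 1 (diagonal).

R is symmetric with unit diagonal. Assembling:

R = [[1, -0.4345],
 [-0.4345, 1]]


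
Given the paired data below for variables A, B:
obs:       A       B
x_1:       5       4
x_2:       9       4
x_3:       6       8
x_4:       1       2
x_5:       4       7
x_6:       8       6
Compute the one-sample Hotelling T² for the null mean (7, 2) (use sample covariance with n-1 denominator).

Step 1 — sample mean vector:
  mean(A) = (5 + 9 + 6 + 1 + 4 + 8) / 6 = 33/6 = 5.5
  mean(B) = (4 + 4 + 8 + 2 + 7 + 6) / 6 = 31/6 = 5.1667
  x̄ = (5.5, 5.1667),  deviation x̄ - mu_0 = (5.5, 5.1667) - (7, 2) = (-1.5, 3.1667).

Step 2 — sample covariance matrix, S[i,j] = (1/(n-1)) · Σ_k (x_{k,i} - mean_i) · (x_{k,j} - mean_j), divisor n-1 = 5:
  S[A,A] = ((-0.5)·(-0.5) + (3.5)·(3.5) + (0.5)·(0.5) + (-4.5)·(-4.5) + (-1.5)·(-1.5) + (2.5)·(2.5)) / 5 = 41.5/5 = 8.3
  S[A,B] = ((-0.5)·(-1.1667) + (3.5)·(-1.1667) + (0.5)·(2.8333) + (-4.5)·(-3.1667) + (-1.5)·(1.8333) + (2.5)·(0.8333)) / 5 = 11.5/5 = 2.3
  S[B,B] = ((-1.1667)·(-1.1667) + (-1.1667)·(-1.1667) + (2.8333)·(2.8333) + (-3.1667)·(-3.1667) + (1.8333)·(1.8333) + (0.8333)·(0.8333)) / 5 = 24.8333/5 = 4.9667
  S = [[8.3, 2.3],
 [2.3, 4.9667]].

Step 3 — invert S. det(S) = 8.3·4.9667 - (2.3)² = 35.9333.
  S^{-1} = (1/det) · [[d, -b], [-b, a]] = [[0.1382, -0.064],
 [-0.064, 0.231]].

Step 4 — quadratic form (x̄ - mu_0)^T · S^{-1} · (x̄ - mu_0):
  S^{-1} · (x̄ - mu_0) = (-0.41, 0.8275),
  (x̄ - mu_0)^T · [...] = (-1.5)·(-0.41) + (3.1667)·(0.8275) = 3.2353.

Step 5 — scale by n: T² = 6 · 3.2353 = 19.4119.

T² ≈ 19.4119


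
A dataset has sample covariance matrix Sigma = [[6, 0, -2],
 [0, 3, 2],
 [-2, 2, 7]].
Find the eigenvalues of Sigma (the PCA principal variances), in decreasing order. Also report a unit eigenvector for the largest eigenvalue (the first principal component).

Step 1 — characteristic polynomial p(λ) = det(λI - Sigma) = λ³ - tr·λ² + c_1·λ - det, where tr = trace, c_1 = sum of the principal 2×2 minors, det = det(Sigma):
  tr = 6 + 3 + 7 = 16,
  c_1 = (6·3 - (0)²) + (6·7 - (-2)²) + (3·7 - (2)²) = 18 + 38 + 17 = 73,
  det = 6·(3·7 - (2)²) - (0)·((0)·7 - (2)·(-2)) + (-2)·((0)·(2) - 3·(-2)) = 6·(17) - (0)·(4) + (-2)·(6) = 90.
  So p(λ) = λ³ - 16λ² + 73λ - 90.
Step 2 — look for an integer root (rational root theorem: any rational root is an integer divisor of 90). Testing λ = 2:
  p(2) = 8 - 64 + 146 - 90 = 0  ✓
  Dividing out (λ - 2): p(λ) = (λ - 2)(λ² - 14λ + 45).
Step 3 — remaining eigenvalues from the quadratic λ² - 14λ + 45 = 0:
  Δ = 14² - 4·45 = 196 - 180 = 16,  λ = (14 ± √16)/2 = (14 ± 4)/2 = 9 or 5.
  Sorted: λ_1 = 9,  λ_2 = 5,  λ_3 = 2  (check: sum = 16 = tr ✓).

Step 4 — unit eigenvector for λ_1 = 9: v spans the null space of (Sigma - λ_1 I), whose rows are
  r_1 = (-3, 0, -2),  r_2 = (0, -6, 2),  r_3 = (-2, 2, -2).
  v is orthogonal to every row, so take v ∝ r_1 × r_2 = ((0)·(2) - (-2)·(-6), (-2)·(0) - (-3)·(2), (-3)·(-6) - (0)·(0)) = (-12, 6, 18).
  Rescale (divide by 6; multiply by -1 so the first nonzero entry is positive): u = (2, -1, -3).
  ||u|| = √((2)² + (-1)² + (-3)²) = √(14) ≈ 3.7417,  v_1 = u/||u|| ≈ (0.5345, -0.2673, -0.8018) (||v_1|| = 1).

λ_1 = 9,  λ_2 = 5,  λ_3 = 2;  v_1 ≈ (0.5345, -0.2673, -0.8018)


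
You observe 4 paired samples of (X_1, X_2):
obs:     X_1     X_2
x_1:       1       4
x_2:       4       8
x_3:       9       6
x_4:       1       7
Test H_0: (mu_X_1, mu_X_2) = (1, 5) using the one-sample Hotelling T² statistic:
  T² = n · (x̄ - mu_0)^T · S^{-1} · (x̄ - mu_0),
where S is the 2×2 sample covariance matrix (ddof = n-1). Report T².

Step 1 — sample mean vector:
  mean(X_1) = (1 + 4 + 9 + 1) / 4 = 15/4 = 3.75
  mean(X_2) = (4 + 8 + 6 + 7) / 4 = 25/4 = 6.25
  x̄ = (3.75, 6.25),  deviation x̄ - mu_0 = (3.75, 6.25) - (1, 5) = (2.75, 1.25).

Step 2 — sample covariance matrix, S[i,j] = (1/(n-1)) · Σ_k (x_{k,i} - mean_i) · (x_{k,j} - mean_j), divisor n-1 = 3:
  S[X_1,X_1] = ((-2.75)·(-2.75) + (0.25)·(0.25) + (5.25)·(5.25) + (-2.75)·(-2.75)) / 3 = 42.75/3 = 14.25
  S[X_1,X_2] = ((-2.75)·(-2.25) + (0.25)·(1.75) + (5.25)·(-0.25) + (-2.75)·(0.75)) / 3 = 3.25/3 = 1.0833
  S[X_2,X_2] = ((-2.25)·(-2.25) + (1.75)·(1.75) + (-0.25)·(-0.25) + (0.75)·(0.75)) / 3 = 8.75/3 = 2.9167
  S = [[14.25, 1.0833],
 [1.0833, 2.9167]].

Step 3 — invert S. det(S) = 14.25·2.9167 - (1.0833)² = 40.3889.
  S^{-1} = (1/det) · [[d, -b], [-b, a]] = [[0.0722, -0.0268],
 [-0.0268, 0.3528]].

Step 4 — quadratic form (x̄ - mu_0)^T · S^{-1} · (x̄ - mu_0):
  S^{-1} · (x̄ - mu_0) = (0.1651, 0.3673),
  (x̄ - mu_0)^T · [...] = (2.75)·(0.1651) + (1.25)·(0.3673) = 0.913.

Step 5 — scale by n: T² = 4 · 0.913 = 3.652.

T² ≈ 3.652


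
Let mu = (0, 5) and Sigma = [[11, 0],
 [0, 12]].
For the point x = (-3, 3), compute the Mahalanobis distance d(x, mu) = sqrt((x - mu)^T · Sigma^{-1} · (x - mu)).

Step 1 — centre the observation: (x - mu) = (-3, -2).

Step 2 — invert Sigma. det(Sigma) = 11·12 - (0)² = 132.
  Sigma^{-1} = (1/det) · [[d, -b], [-b, a]] = [[0.0909, 0],
 [0, 0.0833]].

Step 3 — form the quadratic (x - mu)^T · Sigma^{-1} · (x - mu):
  Sigma^{-1} · (x - mu) = (-0.2727, -0.1667).
  (x - mu)^T · [Sigma^{-1} · (x - mu)] = (-3)·(-0.2727) + (-2)·(-0.1667) = 1.1515.

Step 4 — take square root: d = √(1.1515) ≈ 1.0731.

d(x, mu) = √(1.1515) ≈ 1.0731


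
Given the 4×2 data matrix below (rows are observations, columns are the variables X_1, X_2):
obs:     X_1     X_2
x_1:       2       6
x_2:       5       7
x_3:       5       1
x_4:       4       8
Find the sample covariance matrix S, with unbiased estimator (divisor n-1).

Step 1 — column means:
  mean(X_1) = (2 + 5 + 5 + 4) / 4 = 16/4 = 4
  mean(X_2) = (6 + 7 + 1 + 8) / 4 = 22/4 = 5.5

Step 2 — sample covariance S[i,j] = (1/(n-1)) · Σ_k (x_{k,i} - mean_i) · (x_{k,j} - mean_j), with n-1 = 3.
  S[X_1,X_1] = ((-2)·(-2) + (1)·(1) + (1)·(1) + (0)·(0)) / 3 = 6/3 = 2
  S[X_1,X_2] = ((-2)·(0.5) + (1)·(1.5) + (1)·(-4.5) + (0)·(2.5)) / 3 = -4/3 = -1.3333
  S[X_2,X_2] = ((0.5)·(0.5) + (1.5)·(1.5) + (-4.5)·(-4.5) + (2.5)·(2.5)) / 3 = 29/3 = 9.6667

S is symmetric (S[j,i] = S[i,j]). Assembling:

S = [[2, -1.3333],
 [-1.3333, 9.6667]]


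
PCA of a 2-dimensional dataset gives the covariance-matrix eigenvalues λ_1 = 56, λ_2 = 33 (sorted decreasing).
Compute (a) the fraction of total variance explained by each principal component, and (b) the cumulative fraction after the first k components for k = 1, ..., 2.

Step 1 — total variance = trace(Sigma) = Σ λ_i = 56 + 33 = 89.

Step 2 — fraction explained by component i = λ_i / Σ λ:
  PC1: 56/89 = 0.6292
  PC2: 33/89 = 0.3708

Step 3 — cumulative fraction after k components = (λ_1 + ... + λ_k) / Σ λ:
  k = 1: 56/89 = 0.6292
  k = 2: (56 + 33)/89 = 89/89 = 1

Summary (fraction, with percent):

explained: PC1 0.6292 (62.92%), PC2 0.3708 (37.08%);  cumulative: 0.6292, 1


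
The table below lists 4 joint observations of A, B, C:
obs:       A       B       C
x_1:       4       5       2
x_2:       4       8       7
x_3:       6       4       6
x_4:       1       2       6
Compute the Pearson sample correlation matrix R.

Step 1 — column means:
  mean(A) = (4 + 4 + 6 + 1) / 4 = 15/4 = 3.75
  mean(B) = (5 + 8 + 4 + 2) / 4 = 19/4 = 4.75
  mean(C) = (2 + 7 + 6 + 6) / 4 = 21/4 = 5.25

Step 2 — sample variances and covariances s[i,j] = (1/(n-1)) · Σ_k (x_{k,i} - mean_i) · (x_{k,j} - mean_j), with n-1 = 3:
  s[A,A] = ((0.25)·(0.25) + (0.25)·(0.25) + (2.25)·(2.25) + (-2.75)·(-2.75)) / 3 = 12.75/3 = 4.25
  s[A,B] = ((0.25)·(0.25) + (0.25)·(3.25) + (2.25)·(-0.75) + (-2.75)·(-2.75)) / 3 = 6.75/3 = 2.25
  s[A,C] = ((0.25)·(-3.25) + (0.25)·(1.75) + (2.25)·(0.75) + (-2.75)·(0.75)) / 3 = -0.75/3 = -0.25
  s[B,B] = ((0.25)·(0.25) + (3.25)·(3.25) + (-0.75)·(-0.75) + (-2.75)·(-2.75)) / 3 = 18.75/3 = 6.25
  s[B,C] = ((0.25)·(-3.25) + (3.25)·(1.75) + (-0.75)·(0.75) + (-2.75)·(0.75)) / 3 = 2.25/3 = 0.75
  s[C,C] = ((-3.25)·(-3.25) + (1.75)·(1.75) + (0.75)·(0.75) + (0.75)·(0.75)) / 3 = 14.75/3 = 4.9167
  Sample standard deviations s_i = √(s[i,i]):
  s(A) = √(4.25) = 2.0616
  s(B) = √(6.25) = 2.5
  s(C) = √(4.9167) = 2.2174

Step 3 — r_{ij} = s_{ij} / (s_i · s_j):
  r[A,A] = 1 (diagonal).
  r[A,B] = 2.25 / (2.0616 · 2.5) = 2.25 / 5.1539 = 0.4366
  r[A,C] = -0.25 / (2.0616 · 2.2174) = -0.25 / 4.5712 = -0.0547
  r[B,B] = 1 (diagonal).
  r[B,C] = 0.75 / (2.5 · 2.2174) = 0.75 / 5.5434 = 0.1353
  r[C,C] = 1 (diagonal).

R is symmetric with unit diagonal. Assembling:

R = [[1, 0.4366, -0.0547],
 [0.4366, 1, 0.1353],
 [-0.0547, 0.1353, 1]]


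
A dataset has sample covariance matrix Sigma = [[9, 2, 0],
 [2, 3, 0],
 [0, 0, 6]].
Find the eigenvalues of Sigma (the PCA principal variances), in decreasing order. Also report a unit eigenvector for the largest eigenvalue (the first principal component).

Step 1 — characteristic polynomial p(λ) = det(λI - Sigma) = λ³ - tr·λ² + c_1·λ - det, where tr = trace, c_1 = sum of the principal 2×2 minors, det = det(Sigma):
  tr = 9 + 3 + 6 = 18,
  c_1 = (9·3 - (2)²) + (9·6 - (0)²) + (3·6 - (0)²) = 23 + 54 + 18 = 95,
  det = 9·(3·6 - (0)²) - (2)·((2)·6 - (0)·(0)) + (0)·((2)·(0) - 3·(0)) = 9·(18) - (2)·(12) + (0)·(0) = 138.
  So p(λ) = λ³ - 18λ² + 95λ - 138.
Step 2 — look for an integer root (rational root theorem: any rational root is an integer divisor of 138). Testing λ = 6:
  p(6) = 216 - 648 + 570 - 138 = 0  ✓
  Dividing out (λ - 6): p(λ) = (λ - 6)(λ² - 12λ + 23).
Step 3 — remaining eigenvalues from the quadratic λ² - 12λ + 23 = 0:
  Δ = 12² - 4·23 = 144 - 92 = 52,  λ = (12 ± √52)/2 = (12 ± 7.2111)/2 ≈ 9.6056 or 2.3944.
  Sorted: λ_1 = 9.6056,  λ_2 = 6,  λ_3 = 2.3944  (check: sum = 18 = tr ✓).

Step 4 — unit eigenvector for λ_1 ≈ 9.6056: v spans the null space of (Sigma - λ_1 I), whose rows are
  r_1 = (-0.6056, 2, 0),  r_2 = (2, -6.6056, 0),  r_3 = (0, 0, -3.6056).
  v is orthogonal to every row, so take v ∝ r_1 × r_3 = ((2)·(-3.6056) - (0)·(0), (0)·(0) - (-0.6056)·(-3.6056), (-0.6056)·(0) - (2)·(0)) ≈ (-7.2111, -2.1833, 0).
  Rescale (multiply by -1 so the first nonzero entry is positive): u = (7.2111, 2.1833, 0).
  ||u|| = √((7.2111)² + (2.1833)² + (0)²) = √(56.767) ≈ 7.5344,  v_1 = u/||u|| ≈ (0.9571, 0.2898, 0) (||v_1|| = 1).

λ_1 = 9.6056,  λ_2 = 6,  λ_3 = 2.3944;  v_1 ≈ (0.9571, 0.2898, 0)


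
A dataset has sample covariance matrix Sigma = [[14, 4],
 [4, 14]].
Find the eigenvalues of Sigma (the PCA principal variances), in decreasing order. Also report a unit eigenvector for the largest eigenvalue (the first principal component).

Step 1 — characteristic polynomial of 2×2 Sigma:
  det(Sigma - λI) = λ² - trace · λ + det = 0.
  trace = 14 + 14 = 28, det = 14·14 - (4)² = 180.
Step 2 — discriminant:
  Δ = trace² - 4·det = 784 - 720 = 64.
Step 3 — eigenvalues:
  λ = (trace ± √Δ)/2 = (28 ± 8)/2,
  λ_1 = 18,  λ_2 = 10.

Step 4 — unit eigenvector for λ_1: solve (Sigma - λ_1 I)v = 0. First row:
  (14 - 18)·v_x + (4)·v_y = 0, i.e. (-4)·v_x + (4)·v_y = 0,
  so v ∝ (b, λ_1 - a) = (4, 4) = u.
  ||u|| = √((4)² + (4)²) = √(32) ≈ 5.6569,
  v_1 = u/||u|| ≈ (0.7071, 0.7071) (||v_1|| = 1).

λ_1 = 18,  λ_2 = 10;  v_1 ≈ (0.7071, 0.7071)


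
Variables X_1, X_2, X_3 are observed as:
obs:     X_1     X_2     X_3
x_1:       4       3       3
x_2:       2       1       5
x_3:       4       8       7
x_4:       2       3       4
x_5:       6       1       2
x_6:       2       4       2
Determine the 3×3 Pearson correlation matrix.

Step 1 — column means:
  mean(X_1) = (4 + 2 + 4 + 2 + 6 + 2) / 6 = 20/6 = 3.3333
  mean(X_2) = (3 + 1 + 8 + 3 + 1 + 4) / 6 = 20/6 = 3.3333
  mean(X_3) = (3 + 5 + 7 + 4 + 2 + 2) / 6 = 23/6 = 3.8333

Step 2 — sample variances and covariances s[i,j] = (1/(n-1)) · Σ_k (x_{k,i} - mean_i) · (x_{k,j} - mean_j), with n-1 = 5:
  s[X_1,X_1] = ((0.6667)·(0.6667) + (-1.3333)·(-1.3333) + (0.6667)·(0.6667) + (-1.3333)·(-1.3333) + (2.6667)·(2.6667) + (-1.3333)·(-1.3333)) / 5 = 13.3333/5 = 2.6667
  s[X_1,X_2] = ((0.6667)·(-0.3333) + (-1.3333)·(-2.3333) + (0.6667)·(4.6667) + (-1.3333)·(-0.3333) + (2.6667)·(-2.3333) + (-1.3333)·(0.6667)) / 5 = -0.6667/5 = -0.1333
  s[X_1,X_3] = ((0.6667)·(-0.8333) + (-1.3333)·(1.1667) + (0.6667)·(3.1667) + (-1.3333)·(0.1667) + (2.6667)·(-1.8333) + (-1.3333)·(-1.8333)) / 5 = -2.6667/5 = -0.5333
  s[X_2,X_2] = ((-0.3333)·(-0.3333) + (-2.3333)·(-2.3333) + (4.6667)·(4.6667) + (-0.3333)·(-0.3333) + (-2.3333)·(-2.3333) + (0.6667)·(0.6667)) / 5 = 33.3333/5 = 6.6667
  s[X_2,X_3] = ((-0.3333)·(-0.8333) + (-2.3333)·(1.1667) + (4.6667)·(3.1667) + (-0.3333)·(0.1667) + (-2.3333)·(-1.8333) + (0.6667)·(-1.8333)) / 5 = 15.3333/5 = 3.0667
  s[X_3,X_3] = ((-0.8333)·(-0.8333) + (1.1667)·(1.1667) + (3.1667)·(3.1667) + (0.1667)·(0.1667) + (-1.8333)·(-1.8333) + (-1.8333)·(-1.8333)) / 5 = 18.8333/5 = 3.7667
  Sample standard deviations s_i = √(s[i,i]):
  s(X_1) = √(2.6667) = 1.633
  s(X_2) = √(6.6667) = 2.582
  s(X_3) = √(3.7667) = 1.9408

Step 3 — r_{ij} = s_{ij} / (s_i · s_j):
  r[X_1,X_1] = 1 (diagonal).
  r[X_1,X_2] = -0.1333 / (1.633 · 2.582) = -0.1333 / 4.2164 = -0.0316
  r[X_1,X_3] = -0.5333 / (1.633 · 1.9408) = -0.5333 / 3.1693 = -0.1683
  r[X_2,X_2] = 1 (diagonal).
  r[X_2,X_3] = 3.0667 / (2.582 · 1.9408) = 3.0667 / 5.0111 = 0.612
  r[X_3,X_3] = 1 (diagonal).

R is symmetric with unit diagonal. Assembling:

R = [[1, -0.0316, -0.1683],
 [-0.0316, 1, 0.612],
 [-0.1683, 0.612, 1]]


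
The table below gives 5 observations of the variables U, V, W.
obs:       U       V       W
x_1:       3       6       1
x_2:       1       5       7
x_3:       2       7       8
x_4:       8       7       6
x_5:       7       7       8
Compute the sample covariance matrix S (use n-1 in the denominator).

Step 1 — column means:
  mean(U) = (3 + 1 + 2 + 8 + 7) / 5 = 21/5 = 4.2
  mean(V) = (6 + 5 + 7 + 7 + 7) / 5 = 32/5 = 6.4
  mean(W) = (1 + 7 + 8 + 6 + 8) / 5 = 30/5 = 6

Step 2 — sample covariance S[i,j] = (1/(n-1)) · Σ_k (x_{k,i} - mean_i) · (x_{k,j} - mean_j), with n-1 = 4.
  S[U,U] = ((-1.2)·(-1.2) + (-3.2)·(-3.2) + (-2.2)·(-2.2) + (3.8)·(3.8) + (2.8)·(2.8)) / 4 = 38.8/4 = 9.7
  S[U,V] = ((-1.2)·(-0.4) + (-3.2)·(-1.4) + (-2.2)·(0.6) + (3.8)·(0.6) + (2.8)·(0.6)) / 4 = 7.6/4 = 1.9
  S[U,W] = ((-1.2)·(-5) + (-3.2)·(1) + (-2.2)·(2) + (3.8)·(0) + (2.8)·(2)) / 4 = 4/4 = 1
  S[V,V] = ((-0.4)·(-0.4) + (-1.4)·(-1.4) + (0.6)·(0.6) + (0.6)·(0.6) + (0.6)·(0.6)) / 4 = 3.2/4 = 0.8
  S[V,W] = ((-0.4)·(-5) + (-1.4)·(1) + (0.6)·(2) + (0.6)·(0) + (0.6)·(2)) / 4 = 3/4 = 0.75
  S[W,W] = ((-5)·(-5) + (1)·(1) + (2)·(2) + (0)·(0) + (2)·(2)) / 4 = 34/4 = 8.5

S is symmetric (S[j,i] = S[i,j]). Assembling:

S = [[9.7, 1.9, 1],
 [1.9, 0.8, 0.75],
 [1, 0.75, 8.5]]


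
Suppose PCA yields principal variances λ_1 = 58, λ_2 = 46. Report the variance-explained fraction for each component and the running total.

Step 1 — total variance = trace(Sigma) = Σ λ_i = 58 + 46 = 104.

Step 2 — fraction explained by component i = λ_i / Σ λ:
  PC1: 58/104 = 0.5577
  PC2: 46/104 = 0.4423

Step 3 — cumulative fraction after k components = (λ_1 + ... + λ_k) / Σ λ:
  k = 1: 58/104 = 0.5577
  k = 2: (58 + 46)/104 = 104/104 = 1

Summary (fraction, with percent):

explained: PC1 0.5577 (55.77%), PC2 0.4423 (44.23%);  cumulative: 0.5577, 1


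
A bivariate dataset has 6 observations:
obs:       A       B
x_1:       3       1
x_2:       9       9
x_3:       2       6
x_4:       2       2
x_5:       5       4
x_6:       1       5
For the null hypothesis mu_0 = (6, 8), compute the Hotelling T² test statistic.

Step 1 — sample mean vector:
  mean(A) = (3 + 9 + 2 + 2 + 5 + 1) / 6 = 22/6 = 3.6667
  mean(B) = (1 + 9 + 6 + 2 + 4 + 5) / 6 = 27/6 = 4.5
  x̄ = (3.6667, 4.5),  deviation x̄ - mu_0 = (3.6667, 4.5) - (6, 8) = (-2.3333, -3.5).

Step 2 — sample covariance matrix, S[i,j] = (1/(n-1)) · Σ_k (x_{k,i} - mean_i) · (x_{k,j} - mean_j), divisor n-1 = 5:
  S[A,A] = ((-0.6667)·(-0.6667) + (5.3333)·(5.3333) + (-1.6667)·(-1.6667) + (-1.6667)·(-1.6667) + (1.3333)·(1.3333) + (-2.6667)·(-2.6667)) / 5 = 43.3333/5 = 8.6667
  S[A,B] = ((-0.6667)·(-3.5) + (5.3333)·(4.5) + (-1.6667)·(1.5) + (-1.6667)·(-2.5) + (1.3333)·(-0.5) + (-2.6667)·(0.5)) / 5 = 26/5 = 5.2
  S[B,B] = ((-3.5)·(-3.5) + (4.5)·(4.5) + (1.5)·(1.5) + (-2.5)·(-2.5) + (-0.5)·(-0.5) + (0.5)·(0.5)) / 5 = 41.5/5 = 8.3
  S = [[8.6667, 5.2],
 [5.2, 8.3]].

Step 3 — invert S. det(S) = 8.6667·8.3 - (5.2)² = 44.8933.
  S^{-1} = (1/det) · [[d, -b], [-b, a]] = [[0.1849, -0.1158],
 [-0.1158, 0.1931]].

Step 4 — quadratic form (x̄ - mu_0)^T · S^{-1} · (x̄ - mu_0):
  S^{-1} · (x̄ - mu_0) = (-0.026, -0.4054),
  (x̄ - mu_0)^T · [...] = (-2.3333)·(-0.026) + (-3.5)·(-0.4054) = 1.4796.

Step 5 — scale by n: T² = 6 · 1.4796 = 8.8773.

T² ≈ 8.8773


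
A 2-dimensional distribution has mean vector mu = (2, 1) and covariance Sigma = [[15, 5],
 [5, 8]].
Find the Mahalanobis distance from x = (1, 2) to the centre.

Step 1 — centre the observation: (x - mu) = (-1, 1).

Step 2 — invert Sigma. det(Sigma) = 15·8 - (5)² = 95.
  Sigma^{-1} = (1/det) · [[d, -b], [-b, a]] = [[0.0842, -0.0526],
 [-0.0526, 0.1579]].

Step 3 — form the quadratic (x - mu)^T · Sigma^{-1} · (x - mu):
  Sigma^{-1} · (x - mu) = (-0.1368, 0.2105).
  (x - mu)^T · [Sigma^{-1} · (x - mu)] = (-1)·(-0.1368) + (1)·(0.2105) = 0.3474.

Step 4 — take square root: d = √(0.3474) ≈ 0.5894.

d(x, mu) = √(0.3474) ≈ 0.5894


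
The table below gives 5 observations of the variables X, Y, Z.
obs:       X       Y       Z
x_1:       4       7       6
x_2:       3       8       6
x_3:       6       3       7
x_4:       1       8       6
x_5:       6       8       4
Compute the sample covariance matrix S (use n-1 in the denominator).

Step 1 — column means:
  mean(X) = (4 + 3 + 6 + 1 + 6) / 5 = 20/5 = 4
  mean(Y) = (7 + 8 + 3 + 8 + 8) / 5 = 34/5 = 6.8
  mean(Z) = (6 + 6 + 7 + 6 + 4) / 5 = 29/5 = 5.8

Step 2 — sample covariance S[i,j] = (1/(n-1)) · Σ_k (x_{k,i} - mean_i) · (x_{k,j} - mean_j), with n-1 = 4.
  S[X,X] = ((0)·(0) + (-1)·(-1) + (2)·(2) + (-3)·(-3) + (2)·(2)) / 4 = 18/4 = 4.5
  S[X,Y] = ((0)·(0.2) + (-1)·(1.2) + (2)·(-3.8) + (-3)·(1.2) + (2)·(1.2)) / 4 = -10/4 = -2.5
  S[X,Z] = ((0)·(0.2) + (-1)·(0.2) + (2)·(1.2) + (-3)·(0.2) + (2)·(-1.8)) / 4 = -2/4 = -0.5
  S[Y,Y] = ((0.2)·(0.2) + (1.2)·(1.2) + (-3.8)·(-3.8) + (1.2)·(1.2) + (1.2)·(1.2)) / 4 = 18.8/4 = 4.7
  S[Y,Z] = ((0.2)·(0.2) + (1.2)·(0.2) + (-3.8)·(1.2) + (1.2)·(0.2) + (1.2)·(-1.8)) / 4 = -6.2/4 = -1.55
  S[Z,Z] = ((0.2)·(0.2) + (0.2)·(0.2) + (1.2)·(1.2) + (0.2)·(0.2) + (-1.8)·(-1.8)) / 4 = 4.8/4 = 1.2

S is symmetric (S[j,i] = S[i,j]). Assembling:

S = [[4.5, -2.5, -0.5],
 [-2.5, 4.7, -1.55],
 [-0.5, -1.55, 1.2]]


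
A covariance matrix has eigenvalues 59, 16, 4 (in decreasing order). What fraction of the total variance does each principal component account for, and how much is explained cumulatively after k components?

Step 1 — total variance = trace(Sigma) = Σ λ_i = 59 + 16 + 4 = 79.

Step 2 — fraction explained by component i = λ_i / Σ λ:
  PC1: 59/79 = 0.7468
  PC2: 16/79 = 0.2025
  PC3: 4/79 = 0.0506

Step 3 — cumulative fraction after k components = (λ_1 + ... + λ_k) / Σ λ:
  k = 1: 59/79 = 0.7468
  k = 2: (59 + 16)/79 = 75/79 = 0.9494
  k = 3: (59 + 16 + 4)/79 = 79/79 = 1

Summary (fraction, with percent):

explained: PC1 0.7468 (74.68%), PC2 0.2025 (20.25%), PC3 0.0506 (5.06%);  cumulative: 0.7468, 0.9494, 1


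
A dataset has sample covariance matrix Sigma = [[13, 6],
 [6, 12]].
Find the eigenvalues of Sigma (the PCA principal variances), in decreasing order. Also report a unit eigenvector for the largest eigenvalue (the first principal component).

Step 1 — characteristic polynomial of 2×2 Sigma:
  det(Sigma - λI) = λ² - trace · λ + det = 0.
  trace = 13 + 12 = 25, det = 13·12 - (6)² = 120.
Step 2 — discriminant:
  Δ = trace² - 4·det = 625 - 480 = 145.
Step 3 — eigenvalues:
  λ = (trace ± √Δ)/2 = (25 ± 12.0416)/2,
  λ_1 = 18.5208,  λ_2 = 6.4792.

Step 4 — unit eigenvector for λ_1: solve (Sigma - λ_1 I)v = 0. First row:
  (13 - 18.5208)·v_x + (6)·v_y = 0, i.e. (-5.5208)·v_x + (6)·v_y = 0,
  so v ∝ (b, λ_1 - a) = (6, 5.5208) = u.
  ||u|| = √((6)² + (5.5208)²) = √(66.4792) ≈ 8.1535,
  v_1 = u/||u|| ≈ (0.7359, 0.6771) (||v_1|| = 1).

λ_1 = 18.5208,  λ_2 = 6.4792;  v_1 ≈ (0.7359, 0.6771)


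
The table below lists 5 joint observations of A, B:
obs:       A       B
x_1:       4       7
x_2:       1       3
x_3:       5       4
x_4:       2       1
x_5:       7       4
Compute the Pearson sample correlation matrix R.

Step 1 — column means:
  mean(A) = (4 + 1 + 5 + 2 + 7) / 5 = 19/5 = 3.8
  mean(B) = (7 + 3 + 4 + 1 + 4) / 5 = 19/5 = 3.8

Step 2 — sample variances and covariances s[i,j] = (1/(n-1)) · Σ_k (x_{k,i} - mean_i) · (x_{k,j} - mean_j), with n-1 = 4:
  s[A,A] = ((0.2)·(0.2) + (-2.8)·(-2.8) + (1.2)·(1.2) + (-1.8)·(-1.8) + (3.2)·(3.2)) / 4 = 22.8/4 = 5.7
  s[A,B] = ((0.2)·(3.2) + (-2.8)·(-0.8) + (1.2)·(0.2) + (-1.8)·(-2.8) + (3.2)·(0.2)) / 4 = 8.8/4 = 2.2
  s[B,B] = ((3.2)·(3.2) + (-0.8)·(-0.8) + (0.2)·(0.2) + (-2.8)·(-2.8) + (0.2)·(0.2)) / 4 = 18.8/4 = 4.7
  Sample standard deviations s_i = √(s[i,i]):
  s(A) = √(5.7) = 2.3875
  s(B) = √(4.7) = 2.1679

Step 3 — r_{ij} = s_{ij} / (s_i · s_j):
  r[A,A] = 1 (diagonal).
  r[A,B] = 2.2 / (2.3875 · 2.1679) = 2.2 / 5.1759 = 0.425
  r[B,B] = 1 (diagonal).

R is symmetric with unit diagonal. Assembling:

R = [[1, 0.425],
 [0.425, 1]]


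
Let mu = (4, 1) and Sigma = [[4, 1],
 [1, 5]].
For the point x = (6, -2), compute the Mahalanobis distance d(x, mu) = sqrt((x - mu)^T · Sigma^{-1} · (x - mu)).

Step 1 — centre the observation: (x - mu) = (2, -3).

Step 2 — invert Sigma. det(Sigma) = 4·5 - (1)² = 19.
  Sigma^{-1} = (1/det) · [[d, -b], [-b, a]] = [[0.2632, -0.0526],
 [-0.0526, 0.2105]].

Step 3 — form the quadratic (x - mu)^T · Sigma^{-1} · (x - mu):
  Sigma^{-1} · (x - mu) = (0.6842, -0.7368).
  (x - mu)^T · [Sigma^{-1} · (x - mu)] = (2)·(0.6842) + (-3)·(-0.7368) = 3.5789.

Step 4 — take square root: d = √(3.5789) ≈ 1.8918.

d(x, mu) = √(3.5789) ≈ 1.8918


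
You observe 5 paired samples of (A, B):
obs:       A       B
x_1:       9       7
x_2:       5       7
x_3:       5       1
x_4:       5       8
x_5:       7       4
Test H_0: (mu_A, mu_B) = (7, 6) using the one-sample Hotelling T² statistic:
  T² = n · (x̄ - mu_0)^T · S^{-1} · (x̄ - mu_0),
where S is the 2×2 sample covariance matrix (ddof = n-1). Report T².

Step 1 — sample mean vector:
  mean(A) = (9 + 5 + 5 + 5 + 7) / 5 = 31/5 = 6.2
  mean(B) = (7 + 7 + 1 + 8 + 4) / 5 = 27/5 = 5.4
  x̄ = (6.2, 5.4),  deviation x̄ - mu_0 = (6.2, 5.4) - (7, 6) = (-0.8, -0.6).

Step 2 — sample covariance matrix, S[i,j] = (1/(n-1)) · Σ_k (x_{k,i} - mean_i) · (x_{k,j} - mean_j), divisor n-1 = 4:
  S[A,A] = ((2.8)·(2.8) + (-1.2)·(-1.2) + (-1.2)·(-1.2) + (-1.2)·(-1.2) + (0.8)·(0.8)) / 4 = 12.8/4 = 3.2
  S[A,B] = ((2.8)·(1.6) + (-1.2)·(1.6) + (-1.2)·(-4.4) + (-1.2)·(2.6) + (0.8)·(-1.4)) / 4 = 3.6/4 = 0.9
  S[B,B] = ((1.6)·(1.6) + (1.6)·(1.6) + (-4.4)·(-4.4) + (2.6)·(2.6) + (-1.4)·(-1.4)) / 4 = 33.2/4 = 8.3
  S = [[3.2, 0.9],
 [0.9, 8.3]].

Step 3 — invert S. det(S) = 3.2·8.3 - (0.9)² = 25.75.
  S^{-1} = (1/det) · [[d, -b], [-b, a]] = [[0.3223, -0.035],
 [-0.035, 0.1243]].

Step 4 — quadratic form (x̄ - mu_0)^T · S^{-1} · (x̄ - mu_0):
  S^{-1} · (x̄ - mu_0) = (-0.2369, -0.0466),
  (x̄ - mu_0)^T · [...] = (-0.8)·(-0.2369) + (-0.6)·(-0.0466) = 0.2175.

Step 5 — scale by n: T² = 5 · 0.2175 = 1.0874.

T² ≈ 1.0874


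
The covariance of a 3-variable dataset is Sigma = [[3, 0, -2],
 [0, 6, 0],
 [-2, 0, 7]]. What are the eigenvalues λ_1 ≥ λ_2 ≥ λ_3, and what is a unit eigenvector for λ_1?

Step 1 — characteristic polynomial p(λ) = det(λI - Sigma) = λ³ - tr·λ² + c_1·λ - det, where tr = trace, c_1 = sum of the principal 2×2 minors, det = det(Sigma):
  tr = 3 + 6 + 7 = 16,
  c_1 = (3·6 - (0)²) + (3·7 - (-2)²) + (6·7 - (0)²) = 18 + 17 + 42 = 77,
  det = 3·(6·7 - (0)²) - (0)·((0)·7 - (0)·(-2)) + (-2)·((0)·(0) - 6·(-2)) = 3·(42) - (0)·(0) + (-2)·(12) = 102.
  So p(λ) = λ³ - 16λ² + 77λ - 102.
Step 2 — look for an integer root (rational root theorem: any rational root is an integer divisor of 102). Testing λ = 6:
  p(6) = 216 - 576 + 462 - 102 = 0  ✓
  Dividing out (λ - 6): p(λ) = (λ - 6)(λ² - 10λ + 17).
Step 3 — remaining eigenvalues from the quadratic λ² - 10λ + 17 = 0:
  Δ = 10² - 4·17 = 100 - 68 = 32,  λ = (10 ± √32)/2 = (10 ± 5.6569)/2 ≈ 7.8284 or 2.1716.
  Sorted: λ_1 = 7.8284,  λ_2 = 6,  λ_3 = 2.1716  (check: sum = 16 = tr ✓).

Step 4 — unit eigenvector for λ_1 ≈ 7.8284: v spans the null space of (Sigma - λ_1 I), whose rows are
  r_1 = (-4.8284, 0, -2),  r_2 = (0, -1.8284, 0),  r_3 = (-2, 0, -0.8284).
  v is orthogonal to every row, so take v ∝ r_1 × r_2 = ((0)·(0) - (-2)·(-1.8284), (-2)·(0) - (-4.8284)·(0), (-4.8284)·(-1.8284) - (0)·(0)) ≈ (-3.6569, 0, 8.8284).
  Rescale (multiply by -1 so the first nonzero entry is positive): u = (3.6569, 0, -8.8284).
  ||u|| = √((3.6569)² + (0)² + (-8.8284)²) = √(91.3137) ≈ 9.5558,  v_1 = u/||u|| ≈ (0.3827, 0, -0.9239) (||v_1|| = 1).

λ_1 = 7.8284,  λ_2 = 6,  λ_3 = 2.1716;  v_1 ≈ (0.3827, 0, -0.9239)


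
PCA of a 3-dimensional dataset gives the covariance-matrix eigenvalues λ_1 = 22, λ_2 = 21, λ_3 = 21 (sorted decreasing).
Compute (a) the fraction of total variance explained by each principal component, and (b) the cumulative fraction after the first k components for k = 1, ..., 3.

Step 1 — total variance = trace(Sigma) = Σ λ_i = 22 + 21 + 21 = 64.

Step 2 — fraction explained by component i = λ_i / Σ λ:
  PC1: 22/64 = 0.3438
  PC2: 21/64 = 0.3281
  PC3: 21/64 = 0.3281

Step 3 — cumulative fraction after k components = (λ_1 + ... + λ_k) / Σ λ:
  k = 1: 22/64 = 0.3438
  k = 2: (22 + 21)/64 = 43/64 = 0.6719
  k = 3: (22 + 21 + 21)/64 = 64/64 = 1

Summary (fraction, with percent):

explained: PC1 0.3438 (34.38%), PC2 0.3281 (32.81%), PC3 0.3281 (32.81%);  cumulative: 0.3438, 0.6719, 1


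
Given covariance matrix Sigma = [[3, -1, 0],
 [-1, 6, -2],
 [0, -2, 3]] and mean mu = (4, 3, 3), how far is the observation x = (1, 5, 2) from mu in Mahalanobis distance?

Step 1 — centre the observation: (x - mu) = (-3, 2, -1).

Step 2 — invert Sigma (cofactor / det for 3×3, or solve directly):
  Sigma^{-1} = [[0.359, 0.0769, 0.0513],
 [0.0769, 0.2308, 0.1538],
 [0.0513, 0.1538, 0.4359]].

Step 3 — form the quadratic (x - mu)^T · Sigma^{-1} · (x - mu):
  Sigma^{-1} · (x - mu) = (-0.9744, 0.0769, -0.2821).
  (x - mu)^T · [Sigma^{-1} · (x - mu)] = (-3)·(-0.9744) + (2)·(0.0769) + (-1)·(-0.2821) = 3.359.

Step 4 — take square root: d = √(3.359) ≈ 1.8328.

d(x, mu) = √(3.359) ≈ 1.8328


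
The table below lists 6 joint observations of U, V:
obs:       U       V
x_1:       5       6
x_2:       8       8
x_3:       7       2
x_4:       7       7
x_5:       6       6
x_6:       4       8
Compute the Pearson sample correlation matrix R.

Step 1 — column means:
  mean(U) = (5 + 8 + 7 + 7 + 6 + 4) / 6 = 37/6 = 6.1667
  mean(V) = (6 + 8 + 2 + 7 + 6 + 8) / 6 = 37/6 = 6.1667

Step 2 — sample variances and covariances s[i,j] = (1/(n-1)) · Σ_k (x_{k,i} - mean_i) · (x_{k,j} - mean_j), with n-1 = 5:
  s[U,U] = ((-1.1667)·(-1.1667) + (1.8333)·(1.8333) + (0.8333)·(0.8333) + (0.8333)·(0.8333) + (-0.1667)·(-0.1667) + (-2.1667)·(-2.1667)) / 5 = 10.8333/5 = 2.1667
  s[U,V] = ((-1.1667)·(-0.1667) + (1.8333)·(1.8333) + (0.8333)·(-4.1667) + (0.8333)·(0.8333) + (-0.1667)·(-0.1667) + (-2.1667)·(1.8333)) / 5 = -3.1667/5 = -0.6333
  s[V,V] = ((-0.1667)·(-0.1667) + (1.8333)·(1.8333) + (-4.1667)·(-4.1667) + (0.8333)·(0.8333) + (-0.1667)·(-0.1667) + (1.8333)·(1.8333)) / 5 = 24.8333/5 = 4.9667
  Sample standard deviations s_i = √(s[i,i]):
  s(U) = √(2.1667) = 1.472
  s(V) = √(4.9667) = 2.2286

Step 3 — r_{ij} = s_{ij} / (s_i · s_j):
  r[U,U] = 1 (diagonal).
  r[U,V] = -0.6333 / (1.472 · 2.2286) = -0.6333 / 3.2804 = -0.1931
  r[V,V] = 1 (diagonal).

R is symmetric with unit diagonal. Assembling:

R = [[1, -0.1931],
 [-0.1931, 1]]


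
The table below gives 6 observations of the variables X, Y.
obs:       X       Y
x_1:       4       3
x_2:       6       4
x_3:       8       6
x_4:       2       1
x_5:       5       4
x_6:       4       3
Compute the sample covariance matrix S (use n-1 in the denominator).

Step 1 — column means:
  mean(X) = (4 + 6 + 8 + 2 + 5 + 4) / 6 = 29/6 = 4.8333
  mean(Y) = (3 + 4 + 6 + 1 + 4 + 3) / 6 = 21/6 = 3.5

Step 2 — sample covariance S[i,j] = (1/(n-1)) · Σ_k (x_{k,i} - mean_i) · (x_{k,j} - mean_j), with n-1 = 5.
  S[X,X] = ((-0.8333)·(-0.8333) + (1.1667)·(1.1667) + (3.1667)·(3.1667) + (-2.8333)·(-2.8333) + (0.1667)·(0.1667) + (-0.8333)·(-0.8333)) / 5 = 20.8333/5 = 4.1667
  S[X,Y] = ((-0.8333)·(-0.5) + (1.1667)·(0.5) + (3.1667)·(2.5) + (-2.8333)·(-2.5) + (0.1667)·(0.5) + (-0.8333)·(-0.5)) / 5 = 16.5/5 = 3.3
  S[Y,Y] = ((-0.5)·(-0.5) + (0.5)·(0.5) + (2.5)·(2.5) + (-2.5)·(-2.5) + (0.5)·(0.5) + (-0.5)·(-0.5)) / 5 = 13.5/5 = 2.7

S is symmetric (S[j,i] = S[i,j]). Assembling:

S = [[4.1667, 3.3],
 [3.3, 2.7]]


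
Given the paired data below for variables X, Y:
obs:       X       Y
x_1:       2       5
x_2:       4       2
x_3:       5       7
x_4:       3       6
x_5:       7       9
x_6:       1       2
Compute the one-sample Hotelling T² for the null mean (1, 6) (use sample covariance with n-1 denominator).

Step 1 — sample mean vector:
  mean(X) = (2 + 4 + 5 + 3 + 7 + 1) / 6 = 22/6 = 3.6667
  mean(Y) = (5 + 2 + 7 + 6 + 9 + 2) / 6 = 31/6 = 5.1667
  x̄ = (3.6667, 5.1667),  deviation x̄ - mu_0 = (3.6667, 5.1667) - (1, 6) = (2.6667, -0.8333).

Step 2 — sample covariance matrix, S[i,j] = (1/(n-1)) · Σ_k (x_{k,i} - mean_i) · (x_{k,j} - mean_j), divisor n-1 = 5:
  S[X,X] = ((-1.6667)·(-1.6667) + (0.3333)·(0.3333) + (1.3333)·(1.3333) + (-0.6667)·(-0.6667) + (3.3333)·(3.3333) + (-2.6667)·(-2.6667)) / 5 = 23.3333/5 = 4.6667
  S[X,Y] = ((-1.6667)·(-0.1667) + (0.3333)·(-3.1667) + (1.3333)·(1.8333) + (-0.6667)·(0.8333) + (3.3333)·(3.8333) + (-2.6667)·(-3.1667)) / 5 = 22.3333/5 = 4.4667
  S[Y,Y] = ((-0.1667)·(-0.1667) + (-3.1667)·(-3.1667) + (1.8333)·(1.8333) + (0.8333)·(0.8333) + (3.8333)·(3.8333) + (-3.1667)·(-3.1667)) / 5 = 38.8333/5 = 7.7667
  S = [[4.6667, 4.4667],
 [4.4667, 7.7667]].

Step 3 — invert S. det(S) = 4.6667·7.7667 - (4.4667)² = 16.2933.
  S^{-1} = (1/det) · [[d, -b], [-b, a]] = [[0.4767, -0.2741],
 [-0.2741, 0.2864]].

Step 4 — quadratic form (x̄ - mu_0)^T · S^{-1} · (x̄ - mu_0):
  S^{-1} · (x̄ - mu_0) = (1.4996, -0.9697),
  (x̄ - mu_0)^T · [...] = (2.6667)·(1.4996) + (-0.8333)·(-0.9697) = 4.807.

Step 5 — scale by n: T² = 6 · 4.807 = 28.8421.

T² ≈ 28.8421


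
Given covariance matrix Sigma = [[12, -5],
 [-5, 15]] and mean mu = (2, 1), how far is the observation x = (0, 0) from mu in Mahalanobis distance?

Step 1 — centre the observation: (x - mu) = (-2, -1).

Step 2 — invert Sigma. det(Sigma) = 12·15 - (-5)² = 155.
  Sigma^{-1} = (1/det) · [[d, -b], [-b, a]] = [[0.0968, 0.0323],
 [0.0323, 0.0774]].

Step 3 — form the quadratic (x - mu)^T · Sigma^{-1} · (x - mu):
  Sigma^{-1} · (x - mu) = (-0.2258, -0.1419).
  (x - mu)^T · [Sigma^{-1} · (x - mu)] = (-2)·(-0.2258) + (-1)·(-0.1419) = 0.5935.

Step 4 — take square root: d = √(0.5935) ≈ 0.7704.

d(x, mu) = √(0.5935) ≈ 0.7704


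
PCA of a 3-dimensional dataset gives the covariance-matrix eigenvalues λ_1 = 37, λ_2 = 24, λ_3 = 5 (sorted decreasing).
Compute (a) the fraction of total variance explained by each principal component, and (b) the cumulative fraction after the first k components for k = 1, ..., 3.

Step 1 — total variance = trace(Sigma) = Σ λ_i = 37 + 24 + 5 = 66.

Step 2 — fraction explained by component i = λ_i / Σ λ:
  PC1: 37/66 = 0.5606
  PC2: 24/66 = 0.3636
  PC3: 5/66 = 0.0758

Step 3 — cumulative fraction after k components = (λ_1 + ... + λ_k) / Σ λ:
  k = 1: 37/66 = 0.5606
  k = 2: (37 + 24)/66 = 61/66 = 0.9242
  k = 3: (37 + 24 + 5)/66 = 66/66 = 1

Summary (fraction, with percent):

explained: PC1 0.5606 (56.06%), PC2 0.3636 (36.36%), PC3 0.0758 (7.58%);  cumulative: 0.5606, 0.9242, 1


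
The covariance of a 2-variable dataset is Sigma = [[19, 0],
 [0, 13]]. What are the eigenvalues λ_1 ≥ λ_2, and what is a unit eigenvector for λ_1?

Step 1 — characteristic polynomial of 2×2 Sigma:
  det(Sigma - λI) = λ² - trace · λ + det = 0.
  trace = 19 + 13 = 32, det = 19·13 - (0)² = 247.
Step 2 — discriminant:
  Δ = trace² - 4·det = 1024 - 988 = 36.
Step 3 — eigenvalues:
  λ = (trace ± √Δ)/2 = (32 ± 6)/2,
  λ_1 = 19,  λ_2 = 13.

Step 4 — unit eigenvector for λ_1: Sigma is diagonal, so its eigenvectors are the coordinate axes. λ_1 = 19 is the diagonal entry on the first coordinate axis, hence
  v_1 = (1, 0) (||v_1|| = 1).

λ_1 = 19,  λ_2 = 13;  v_1 ≈ (1, 0)


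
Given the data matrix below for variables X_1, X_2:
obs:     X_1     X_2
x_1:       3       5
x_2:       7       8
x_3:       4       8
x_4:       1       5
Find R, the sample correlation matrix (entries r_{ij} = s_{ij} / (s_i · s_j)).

Step 1 — column means:
  mean(X_1) = (3 + 7 + 4 + 1) / 4 = 15/4 = 3.75
  mean(X_2) = (5 + 8 + 8 + 5) / 4 = 26/4 = 6.5

Step 2 — sample variances and covariances s[i,j] = (1/(n-1)) · Σ_k (x_{k,i} - mean_i) · (x_{k,j} - mean_j), with n-1 = 3:
  s[X_1,X_1] = ((-0.75)·(-0.75) + (3.25)·(3.25) + (0.25)·(0.25) + (-2.75)·(-2.75)) / 3 = 18.75/3 = 6.25
  s[X_1,X_2] = ((-0.75)·(-1.5) + (3.25)·(1.5) + (0.25)·(1.5) + (-2.75)·(-1.5)) / 3 = 10.5/3 = 3.5
  s[X_2,X_2] = ((-1.5)·(-1.5) + (1.5)·(1.5) + (1.5)·(1.5) + (-1.5)·(-1.5)) / 3 = 9/3 = 3
  Sample standard deviations s_i = √(s[i,i]):
  s(X_1) = √(6.25) = 2.5
  s(X_2) = √(3) = 1.7321

Step 3 — r_{ij} = s_{ij} / (s_i · s_j):
  r[X_1,X_1] = 1 (diagonal).
  r[X_1,X_2] = 3.5 / (2.5 · 1.7321) = 3.5 / 4.3301 = 0.8083
  r[X_2,X_2] = 1 (diagonal).

R is symmetric with unit diagonal. Assembling:

R = [[1, 0.8083],
 [0.8083, 1]]


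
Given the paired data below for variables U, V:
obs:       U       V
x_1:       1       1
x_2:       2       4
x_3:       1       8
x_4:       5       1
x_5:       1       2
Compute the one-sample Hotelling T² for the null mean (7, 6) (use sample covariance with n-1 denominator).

Step 1 — sample mean vector:
  mean(U) = (1 + 2 + 1 + 5 + 1) / 5 = 10/5 = 2
  mean(V) = (1 + 4 + 8 + 1 + 2) / 5 = 16/5 = 3.2
  x̄ = (2, 3.2),  deviation x̄ - mu_0 = (2, 3.2) - (7, 6) = (-5, -2.8).

Step 2 — sample covariance matrix, S[i,j] = (1/(n-1)) · Σ_k (x_{k,i} - mean_i) · (x_{k,j} - mean_j), divisor n-1 = 4:
  S[U,U] = ((-1)·(-1) + (0)·(0) + (-1)·(-1) + (3)·(3) + (-1)·(-1)) / 4 = 12/4 = 3
  S[U,V] = ((-1)·(-2.2) + (0)·(0.8) + (-1)·(4.8) + (3)·(-2.2) + (-1)·(-1.2)) / 4 = -8/4 = -2
  S[V,V] = ((-2.2)·(-2.2) + (0.8)·(0.8) + (4.8)·(4.8) + (-2.2)·(-2.2) + (-1.2)·(-1.2)) / 4 = 34.8/4 = 8.7
  S = [[3, -2],
 [-2, 8.7]].

Step 3 — invert S. det(S) = 3·8.7 - (-2)² = 22.1.
  S^{-1} = (1/det) · [[d, -b], [-b, a]] = [[0.3937, 0.0905],
 [0.0905, 0.1357]].

Step 4 — quadratic form (x̄ - mu_0)^T · S^{-1} · (x̄ - mu_0):
  S^{-1} · (x̄ - mu_0) = (-2.2217, -0.8326),
  (x̄ - mu_0)^T · [...] = (-5)·(-2.2217) + (-2.8)·(-0.8326) = 13.4398.

Step 5 — scale by n: T² = 5 · 13.4398 = 67.1991.

T² ≈ 67.1991


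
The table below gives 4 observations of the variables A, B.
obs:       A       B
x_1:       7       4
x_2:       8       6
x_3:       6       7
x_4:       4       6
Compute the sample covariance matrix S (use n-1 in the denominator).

Step 1 — column means:
  mean(A) = (7 + 8 + 6 + 4) / 4 = 25/4 = 6.25
  mean(B) = (4 + 6 + 7 + 6) / 4 = 23/4 = 5.75

Step 2 — sample covariance S[i,j] = (1/(n-1)) · Σ_k (x_{k,i} - mean_i) · (x_{k,j} - mean_j), with n-1 = 3.
  S[A,A] = ((0.75)·(0.75) + (1.75)·(1.75) + (-0.25)·(-0.25) + (-2.25)·(-2.25)) / 3 = 8.75/3 = 2.9167
  S[A,B] = ((0.75)·(-1.75) + (1.75)·(0.25) + (-0.25)·(1.25) + (-2.25)·(0.25)) / 3 = -1.75/3 = -0.5833
  S[B,B] = ((-1.75)·(-1.75) + (0.25)·(0.25) + (1.25)·(1.25) + (0.25)·(0.25)) / 3 = 4.75/3 = 1.5833

S is symmetric (S[j,i] = S[i,j]). Assembling:

S = [[2.9167, -0.5833],
 [-0.5833, 1.5833]]
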